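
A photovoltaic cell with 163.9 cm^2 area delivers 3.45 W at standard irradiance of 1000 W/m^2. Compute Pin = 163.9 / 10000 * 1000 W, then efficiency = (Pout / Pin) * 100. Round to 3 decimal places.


First compute the input power:
  Pin = area_cm2 / 10000 * G = 163.9 / 10000 * 1000 = 16.39 W
Then compute efficiency:
  Efficiency = (Pout / Pin) * 100 = (3.45 / 16.39) * 100
  Efficiency = 21.049%

21.049


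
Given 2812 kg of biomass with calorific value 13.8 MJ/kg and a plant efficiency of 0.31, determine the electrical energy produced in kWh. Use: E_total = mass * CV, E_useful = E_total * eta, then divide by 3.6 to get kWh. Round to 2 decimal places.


Total energy = mass * CV = 2812 * 13.8 = 38805.6 MJ
Useful energy = total * eta = 38805.6 * 0.31 = 12029.74 MJ
Convert to kWh: 12029.74 / 3.6
Useful energy = 3341.59 kWh

3341.59


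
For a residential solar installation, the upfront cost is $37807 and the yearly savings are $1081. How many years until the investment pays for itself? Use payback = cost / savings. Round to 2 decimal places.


Simple payback period = initial cost / annual savings
Payback = 37807 / 1081
Payback = 34.97 years

34.97


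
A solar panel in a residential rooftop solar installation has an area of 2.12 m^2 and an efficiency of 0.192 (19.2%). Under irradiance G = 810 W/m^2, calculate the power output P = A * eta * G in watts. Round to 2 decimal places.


Use the solar power formula P = A * eta * G.
Given: A = 2.12 m^2, eta = 0.192, G = 810 W/m^2
P = 2.12 * 0.192 * 810
P = 329.70 W

329.70


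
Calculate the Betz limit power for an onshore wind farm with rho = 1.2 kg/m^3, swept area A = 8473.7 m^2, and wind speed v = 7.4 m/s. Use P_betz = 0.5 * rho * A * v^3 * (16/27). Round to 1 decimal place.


The Betz coefficient Cp_max = 16/27 = 0.5926
v^3 = 7.4^3 = 405.224
P_betz = 0.5 * rho * A * v^3 * Cp_max
P_betz = 0.5 * 1.2 * 8473.7 * 405.224 * 0.5926
P_betz = 1220887.7 W

1220887.7


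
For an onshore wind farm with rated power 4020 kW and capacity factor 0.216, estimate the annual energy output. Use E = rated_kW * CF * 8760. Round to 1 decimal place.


Annual energy = rated_kW * capacity_factor * hours_per_year
Given: P_rated = 4020 kW, CF = 0.216, hours = 8760
E = 4020 * 0.216 * 8760
E = 7606483.2 kWh

7606483.2


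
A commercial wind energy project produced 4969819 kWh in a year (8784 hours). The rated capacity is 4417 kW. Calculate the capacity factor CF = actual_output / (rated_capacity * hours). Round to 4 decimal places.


Capacity factor = actual output / maximum possible output
Maximum possible = rated * hours = 4417 * 8784 = 38798928 kWh
CF = 4969819 / 38798928
CF = 0.1281

0.1281


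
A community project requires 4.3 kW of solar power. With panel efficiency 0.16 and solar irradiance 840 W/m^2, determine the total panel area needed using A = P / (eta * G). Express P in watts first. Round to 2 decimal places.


Convert target power to watts: P = 4.3 * 1000 = 4300.0 W
Compute denominator: eta * G = 0.16 * 840 = 134.4
Required area A = P / (eta * G) = 4300.0 / 134.4
A = 31.99 m^2

31.99


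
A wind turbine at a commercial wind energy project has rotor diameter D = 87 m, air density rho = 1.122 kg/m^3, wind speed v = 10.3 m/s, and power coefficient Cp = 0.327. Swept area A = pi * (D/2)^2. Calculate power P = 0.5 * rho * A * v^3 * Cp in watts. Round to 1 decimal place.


Step 1 -- Compute swept area:
  A = pi * (D/2)^2 = pi * (87/2)^2 = 5944.68 m^2
Step 2 -- Apply wind power equation:
  P = 0.5 * rho * A * v^3 * Cp
  v^3 = 10.3^3 = 1092.727
  P = 0.5 * 1.122 * 5944.68 * 1092.727 * 0.327
  P = 1191655.4 W

1191655.4


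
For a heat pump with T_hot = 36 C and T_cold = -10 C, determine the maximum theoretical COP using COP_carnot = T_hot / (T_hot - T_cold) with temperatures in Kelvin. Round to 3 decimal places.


Convert to Kelvin:
  T_hot = 36 + 273.15 = 309.15 K
  T_cold = -10 + 273.15 = 263.15 K
Apply Carnot COP formula:
  COP = T_hot_K / (T_hot_K - T_cold_K) = 309.15 / 46.0
  COP = 6.721

6.721


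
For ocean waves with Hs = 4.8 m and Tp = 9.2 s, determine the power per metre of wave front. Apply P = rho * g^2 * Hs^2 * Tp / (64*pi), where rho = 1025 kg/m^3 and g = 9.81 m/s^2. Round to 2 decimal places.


Apply wave power formula:
  g^2 = 9.81^2 = 96.2361
  Hs^2 = 4.8^2 = 23.04
  Numerator = rho * g^2 * Hs^2 * Tp = 1025 * 96.2361 * 23.04 * 9.2 = 20908947.99
  Denominator = 64 * pi = 201.0619
  P = 20908947.99 / 201.0619 = 103992.58 W/m

103992.58


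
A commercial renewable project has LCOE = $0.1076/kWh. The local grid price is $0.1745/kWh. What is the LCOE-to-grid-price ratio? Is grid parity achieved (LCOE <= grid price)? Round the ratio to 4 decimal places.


Compare LCOE to grid price:
  LCOE = $0.1076/kWh, Grid price = $0.1745/kWh
  Ratio = LCOE / grid_price = 0.1076 / 0.1745 = 0.6166
  Grid parity achieved (ratio <= 1)? yes

0.6166


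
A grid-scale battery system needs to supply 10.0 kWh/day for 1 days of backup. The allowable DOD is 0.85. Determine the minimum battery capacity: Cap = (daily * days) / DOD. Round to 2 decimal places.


Total energy needed = daily * days = 10.0 * 1 = 10.0 kWh
Account for depth of discharge:
  Cap = total_energy / DOD = 10.0 / 0.85
  Cap = 11.76 kWh

11.76


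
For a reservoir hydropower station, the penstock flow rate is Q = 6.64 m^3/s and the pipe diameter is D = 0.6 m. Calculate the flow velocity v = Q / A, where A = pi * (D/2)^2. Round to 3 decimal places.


Compute pipe cross-sectional area:
  A = pi * (D/2)^2 = pi * (0.6/2)^2 = 0.2827 m^2
Calculate velocity:
  v = Q / A = 6.64 / 0.2827
  v = 23.484 m/s

23.484


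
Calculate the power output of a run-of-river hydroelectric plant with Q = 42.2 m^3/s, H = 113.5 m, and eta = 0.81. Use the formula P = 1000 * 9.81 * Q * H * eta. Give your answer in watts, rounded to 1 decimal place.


Apply the hydropower formula P = rho * g * Q * H * eta
rho * g = 1000 * 9.81 = 9810.0
P = 9810.0 * 42.2 * 113.5 * 0.81
P = 38059435.2 W

38059435.2


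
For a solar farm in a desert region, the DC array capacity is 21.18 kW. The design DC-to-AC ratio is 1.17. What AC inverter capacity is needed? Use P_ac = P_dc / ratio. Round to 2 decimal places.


The inverter AC capacity is determined by the DC/AC ratio.
Given: P_dc = 21.18 kW, DC/AC ratio = 1.17
P_ac = P_dc / ratio = 21.18 / 1.17
P_ac = 18.10 kW

18.10


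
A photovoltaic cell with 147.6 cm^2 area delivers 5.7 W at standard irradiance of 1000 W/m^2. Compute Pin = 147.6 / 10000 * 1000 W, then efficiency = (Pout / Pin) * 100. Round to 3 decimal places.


First compute the input power:
  Pin = area_cm2 / 10000 * G = 147.6 / 10000 * 1000 = 14.76 W
Then compute efficiency:
  Efficiency = (Pout / Pin) * 100 = (5.7 / 14.76) * 100
  Efficiency = 38.618%

38.618


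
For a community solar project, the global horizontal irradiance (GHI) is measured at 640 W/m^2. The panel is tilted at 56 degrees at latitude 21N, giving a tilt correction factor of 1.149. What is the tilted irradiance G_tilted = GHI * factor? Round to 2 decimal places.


Identify the given values:
  GHI = 640 W/m^2, tilt correction factor = 1.149
Apply the formula G_tilted = GHI * factor:
  G_tilted = 640 * 1.149
  G_tilted = 735.36 W/m^2

735.36


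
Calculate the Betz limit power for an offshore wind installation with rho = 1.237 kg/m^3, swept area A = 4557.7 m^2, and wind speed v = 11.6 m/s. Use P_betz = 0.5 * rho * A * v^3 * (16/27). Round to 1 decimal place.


The Betz coefficient Cp_max = 16/27 = 0.5926
v^3 = 11.6^3 = 1560.896
P_betz = 0.5 * rho * A * v^3 * Cp_max
P_betz = 0.5 * 1.237 * 4557.7 * 1560.896 * 0.5926
P_betz = 2607447.8 W

2607447.8


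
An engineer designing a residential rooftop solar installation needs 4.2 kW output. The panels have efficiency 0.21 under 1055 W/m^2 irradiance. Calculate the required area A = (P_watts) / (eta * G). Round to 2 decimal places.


Convert target power to watts: P = 4.2 * 1000 = 4200.0 W
Compute denominator: eta * G = 0.21 * 1055 = 221.55
Required area A = P / (eta * G) = 4200.0 / 221.55
A = 18.96 m^2

18.96


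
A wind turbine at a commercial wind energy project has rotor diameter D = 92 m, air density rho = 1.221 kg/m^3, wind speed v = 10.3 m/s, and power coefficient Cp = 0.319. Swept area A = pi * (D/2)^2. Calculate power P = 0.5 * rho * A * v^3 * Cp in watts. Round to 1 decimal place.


Step 1 -- Compute swept area:
  A = pi * (D/2)^2 = pi * (92/2)^2 = 6647.61 m^2
Step 2 -- Apply wind power equation:
  P = 0.5 * rho * A * v^3 * Cp
  v^3 = 10.3^3 = 1092.727
  P = 0.5 * 1.221 * 6647.61 * 1092.727 * 0.319
  P = 1414664.8 W

1414664.8


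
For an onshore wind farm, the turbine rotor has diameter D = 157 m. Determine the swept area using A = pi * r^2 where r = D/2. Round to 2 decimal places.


Compute the rotor radius:
  r = D / 2 = 157 / 2 = 78.5 m
Calculate swept area:
  A = pi * r^2 = pi * 78.5^2
  A = 19359.28 m^2

19359.28


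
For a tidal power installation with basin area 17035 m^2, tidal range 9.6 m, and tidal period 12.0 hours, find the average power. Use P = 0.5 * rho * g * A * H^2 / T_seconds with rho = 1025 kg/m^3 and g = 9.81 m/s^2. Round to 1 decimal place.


Convert period to seconds: T = 12.0 * 3600 = 43200.0 s
H^2 = 9.6^2 = 92.16
P = 0.5 * rho * g * A * H^2 / T
P = 0.5 * 1025 * 9.81 * 17035 * 92.16 / 43200.0
P = 182710.6 W

182710.6


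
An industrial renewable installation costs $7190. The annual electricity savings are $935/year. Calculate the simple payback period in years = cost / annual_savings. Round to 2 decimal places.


Simple payback period = initial cost / annual savings
Payback = 7190 / 935
Payback = 7.69 years

7.69


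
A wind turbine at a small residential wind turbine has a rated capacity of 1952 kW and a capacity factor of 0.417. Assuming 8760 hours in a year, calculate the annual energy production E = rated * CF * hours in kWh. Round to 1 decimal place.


Annual energy = rated_kW * capacity_factor * hours_per_year
Given: P_rated = 1952 kW, CF = 0.417, hours = 8760
E = 1952 * 0.417 * 8760
E = 7130499.8 kWh

7130499.8


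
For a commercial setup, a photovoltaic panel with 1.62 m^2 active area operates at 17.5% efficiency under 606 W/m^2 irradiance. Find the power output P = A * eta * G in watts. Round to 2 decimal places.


Use the solar power formula P = A * eta * G.
Given: A = 1.62 m^2, eta = 0.175, G = 606 W/m^2
P = 1.62 * 0.175 * 606
P = 171.80 W

171.80


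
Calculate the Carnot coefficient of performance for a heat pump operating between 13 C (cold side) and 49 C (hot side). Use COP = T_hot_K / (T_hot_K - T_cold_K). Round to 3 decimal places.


Convert to Kelvin:
  T_hot = 49 + 273.15 = 322.15 K
  T_cold = 13 + 273.15 = 286.15 K
Apply Carnot COP formula:
  COP = T_hot_K / (T_hot_K - T_cold_K) = 322.15 / 36.0
  COP = 8.949

8.949


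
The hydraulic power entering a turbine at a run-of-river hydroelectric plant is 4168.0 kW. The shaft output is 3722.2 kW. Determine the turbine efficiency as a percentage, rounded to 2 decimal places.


Turbine efficiency = (output power / input power) * 100
eta = (3722.2 / 4168.0) * 100
eta = 89.30%

89.30


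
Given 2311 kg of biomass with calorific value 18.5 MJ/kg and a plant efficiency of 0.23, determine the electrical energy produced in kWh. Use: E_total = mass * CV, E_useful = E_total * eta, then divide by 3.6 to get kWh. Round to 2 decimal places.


Total energy = mass * CV = 2311 * 18.5 = 42753.5 MJ
Useful energy = total * eta = 42753.5 * 0.23 = 9833.31 MJ
Convert to kWh: 9833.31 / 3.6
Useful energy = 2731.47 kWh

2731.47


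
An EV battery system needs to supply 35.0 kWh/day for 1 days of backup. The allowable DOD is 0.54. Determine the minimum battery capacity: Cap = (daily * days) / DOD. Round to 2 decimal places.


Total energy needed = daily * days = 35.0 * 1 = 35.0 kWh
Account for depth of discharge:
  Cap = total_energy / DOD = 35.0 / 0.54
  Cap = 64.81 kWh

64.81


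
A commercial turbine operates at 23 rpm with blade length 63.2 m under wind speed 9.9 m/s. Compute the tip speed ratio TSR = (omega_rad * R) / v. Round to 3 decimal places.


Convert rotational speed to rad/s:
  omega = 23 * 2 * pi / 60 = 2.4086 rad/s
Compute tip speed:
  v_tip = omega * R = 2.4086 * 63.2 = 152.221 m/s
Tip speed ratio:
  TSR = v_tip / v_wind = 152.221 / 9.9 = 15.376

15.376


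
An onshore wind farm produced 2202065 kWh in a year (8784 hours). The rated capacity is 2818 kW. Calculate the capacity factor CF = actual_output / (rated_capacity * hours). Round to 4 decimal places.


Capacity factor = actual output / maximum possible output
Maximum possible = rated * hours = 2818 * 8784 = 24753312 kWh
CF = 2202065 / 24753312
CF = 0.0890

0.0890


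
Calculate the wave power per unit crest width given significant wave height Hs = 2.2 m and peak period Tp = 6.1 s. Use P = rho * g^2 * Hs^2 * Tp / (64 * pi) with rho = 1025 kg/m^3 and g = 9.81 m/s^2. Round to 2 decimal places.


Apply wave power formula:
  g^2 = 9.81^2 = 96.2361
  Hs^2 = 2.2^2 = 4.84
  Numerator = rho * g^2 * Hs^2 * Tp = 1025 * 96.2361 * 4.84 * 6.1 = 2912306.48
  Denominator = 64 * pi = 201.0619
  P = 2912306.48 / 201.0619 = 14484.62 W/m

14484.62


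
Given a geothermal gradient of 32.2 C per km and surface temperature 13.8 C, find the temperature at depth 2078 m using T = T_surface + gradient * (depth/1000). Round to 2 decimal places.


Convert depth to km: 2078 / 1000 = 2.078 km
Temperature increase = gradient * depth_km = 32.2 * 2.078 = 66.91 C
Temperature at depth = T_surface + delta_T = 13.8 + 66.91
T = 80.71 C

80.71


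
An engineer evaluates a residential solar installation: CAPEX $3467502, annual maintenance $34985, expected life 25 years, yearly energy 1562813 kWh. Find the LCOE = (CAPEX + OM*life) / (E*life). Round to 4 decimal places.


Total cost = CAPEX + OM * lifetime = 3467502 + 34985 * 25 = 3467502 + 874625 = 4342127
Total generation = annual * lifetime = 1562813 * 25 = 39070325 kWh
LCOE = 4342127 / 39070325
LCOE = 0.1111 $/kWh

0.1111


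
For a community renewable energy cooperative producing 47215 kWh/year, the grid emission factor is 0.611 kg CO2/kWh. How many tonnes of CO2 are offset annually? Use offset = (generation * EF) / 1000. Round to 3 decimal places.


CO2 offset in kg = generation * emission_factor
CO2 offset = 47215 * 0.611 = 28848.37 kg
Convert to tonnes:
  CO2 offset = 28848.37 / 1000 = 28.848 tonnes

28.848


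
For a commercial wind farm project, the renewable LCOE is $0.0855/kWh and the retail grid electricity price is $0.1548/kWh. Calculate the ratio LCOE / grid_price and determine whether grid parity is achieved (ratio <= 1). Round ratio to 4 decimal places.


Compare LCOE to grid price:
  LCOE = $0.0855/kWh, Grid price = $0.1548/kWh
  Ratio = LCOE / grid_price = 0.0855 / 0.1548 = 0.5523
  Grid parity achieved (ratio <= 1)? yes

0.5523


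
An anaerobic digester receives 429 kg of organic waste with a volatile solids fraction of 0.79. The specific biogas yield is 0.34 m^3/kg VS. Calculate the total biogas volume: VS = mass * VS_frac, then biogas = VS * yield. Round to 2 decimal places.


Compute volatile solids:
  VS = mass * VS_fraction = 429 * 0.79 = 338.91 kg
Calculate biogas volume:
  Biogas = VS * specific_yield = 338.91 * 0.34
  Biogas = 115.23 m^3

115.23


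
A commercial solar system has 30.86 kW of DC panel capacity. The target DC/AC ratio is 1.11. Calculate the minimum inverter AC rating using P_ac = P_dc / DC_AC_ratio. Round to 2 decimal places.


The inverter AC capacity is determined by the DC/AC ratio.
Given: P_dc = 30.86 kW, DC/AC ratio = 1.11
P_ac = P_dc / ratio = 30.86 / 1.11
P_ac = 27.80 kW

27.80


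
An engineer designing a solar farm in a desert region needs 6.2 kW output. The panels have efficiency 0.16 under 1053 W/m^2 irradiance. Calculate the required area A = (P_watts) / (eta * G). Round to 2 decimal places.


Convert target power to watts: P = 6.2 * 1000 = 6200.0 W
Compute denominator: eta * G = 0.16 * 1053 = 168.48
Required area A = P / (eta * G) = 6200.0 / 168.48
A = 36.80 m^2

36.80


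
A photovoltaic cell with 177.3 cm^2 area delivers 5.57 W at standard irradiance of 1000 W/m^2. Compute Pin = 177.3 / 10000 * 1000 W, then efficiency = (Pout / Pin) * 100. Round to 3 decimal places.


First compute the input power:
  Pin = area_cm2 / 10000 * G = 177.3 / 10000 * 1000 = 17.73 W
Then compute efficiency:
  Efficiency = (Pout / Pin) * 100 = (5.57 / 17.73) * 100
  Efficiency = 31.416%

31.416


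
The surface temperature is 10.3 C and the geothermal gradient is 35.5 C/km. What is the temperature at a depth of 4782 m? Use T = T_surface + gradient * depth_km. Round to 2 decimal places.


Convert depth to km: 4782 / 1000 = 4.782 km
Temperature increase = gradient * depth_km = 35.5 * 4.782 = 169.76 C
Temperature at depth = T_surface + delta_T = 10.3 + 169.76
T = 180.06 C

180.06


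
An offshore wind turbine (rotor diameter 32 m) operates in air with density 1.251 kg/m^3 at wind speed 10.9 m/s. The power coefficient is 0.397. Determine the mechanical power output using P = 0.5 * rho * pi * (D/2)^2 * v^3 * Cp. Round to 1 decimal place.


Step 1 -- Compute swept area:
  A = pi * (D/2)^2 = pi * (32/2)^2 = 804.25 m^2
Step 2 -- Apply wind power equation:
  P = 0.5 * rho * A * v^3 * Cp
  v^3 = 10.9^3 = 1295.029
  P = 0.5 * 1.251 * 804.25 * 1295.029 * 0.397
  P = 258634.9 W

258634.9


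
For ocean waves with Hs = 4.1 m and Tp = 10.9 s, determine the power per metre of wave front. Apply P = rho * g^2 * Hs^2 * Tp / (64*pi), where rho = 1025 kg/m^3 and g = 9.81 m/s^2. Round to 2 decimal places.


Apply wave power formula:
  g^2 = 9.81^2 = 96.2361
  Hs^2 = 4.1^2 = 16.81
  Numerator = rho * g^2 * Hs^2 * Tp = 1025 * 96.2361 * 16.81 * 10.9 = 18074075.48
  Denominator = 64 * pi = 201.0619
  P = 18074075.48 / 201.0619 = 89893.08 W/m

89893.08


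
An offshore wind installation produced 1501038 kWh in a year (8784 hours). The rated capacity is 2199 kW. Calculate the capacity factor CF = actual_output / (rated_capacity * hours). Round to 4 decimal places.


Capacity factor = actual output / maximum possible output
Maximum possible = rated * hours = 2199 * 8784 = 19316016 kWh
CF = 1501038 / 19316016
CF = 0.0777

0.0777


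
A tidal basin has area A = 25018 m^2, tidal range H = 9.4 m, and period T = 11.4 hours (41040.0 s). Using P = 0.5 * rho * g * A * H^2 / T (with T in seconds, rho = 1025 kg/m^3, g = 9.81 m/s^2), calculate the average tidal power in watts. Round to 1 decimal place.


Convert period to seconds: T = 11.4 * 3600 = 41040.0 s
H^2 = 9.4^2 = 88.36
P = 0.5 * rho * g * A * H^2 / T
P = 0.5 * 1025 * 9.81 * 25018 * 88.36 / 41040.0
P = 270809.5 W

270809.5


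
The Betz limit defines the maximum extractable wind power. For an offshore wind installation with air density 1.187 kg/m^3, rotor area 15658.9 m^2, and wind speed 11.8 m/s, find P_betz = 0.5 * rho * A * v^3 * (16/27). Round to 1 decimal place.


The Betz coefficient Cp_max = 16/27 = 0.5926
v^3 = 11.8^3 = 1643.032
P_betz = 0.5 * rho * A * v^3 * Cp_max
P_betz = 0.5 * 1.187 * 15658.9 * 1643.032 * 0.5926
P_betz = 9048658.8 W

9048658.8


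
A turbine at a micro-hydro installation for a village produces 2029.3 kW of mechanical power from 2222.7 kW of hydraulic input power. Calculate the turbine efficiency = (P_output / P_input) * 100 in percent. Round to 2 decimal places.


Turbine efficiency = (output power / input power) * 100
eta = (2029.3 / 2222.7) * 100
eta = 91.30%

91.30


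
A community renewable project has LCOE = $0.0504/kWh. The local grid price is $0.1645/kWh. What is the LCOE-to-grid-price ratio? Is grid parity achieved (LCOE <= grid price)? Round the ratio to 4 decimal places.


Compare LCOE to grid price:
  LCOE = $0.0504/kWh, Grid price = $0.1645/kWh
  Ratio = LCOE / grid_price = 0.0504 / 0.1645 = 0.3064
  Grid parity achieved (ratio <= 1)? yes

0.3064


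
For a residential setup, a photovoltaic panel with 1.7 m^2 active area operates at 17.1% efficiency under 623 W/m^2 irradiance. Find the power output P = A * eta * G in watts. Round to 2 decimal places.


Use the solar power formula P = A * eta * G.
Given: A = 1.7 m^2, eta = 0.171, G = 623 W/m^2
P = 1.7 * 0.171 * 623
P = 181.11 W

181.11


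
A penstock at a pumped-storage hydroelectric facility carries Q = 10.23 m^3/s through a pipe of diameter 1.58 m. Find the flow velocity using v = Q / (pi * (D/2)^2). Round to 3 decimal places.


Compute pipe cross-sectional area:
  A = pi * (D/2)^2 = pi * (1.58/2)^2 = 1.9607 m^2
Calculate velocity:
  v = Q / A = 10.23 / 1.9607
  v = 5.218 m/s

5.218


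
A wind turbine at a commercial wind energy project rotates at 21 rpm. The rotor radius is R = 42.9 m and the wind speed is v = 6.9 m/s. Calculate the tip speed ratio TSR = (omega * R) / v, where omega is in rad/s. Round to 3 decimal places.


Convert rotational speed to rad/s:
  omega = 21 * 2 * pi / 60 = 2.1991 rad/s
Compute tip speed:
  v_tip = omega * R = 2.1991 * 42.9 = 94.342 m/s
Tip speed ratio:
  TSR = v_tip / v_wind = 94.342 / 6.9 = 13.673

13.673


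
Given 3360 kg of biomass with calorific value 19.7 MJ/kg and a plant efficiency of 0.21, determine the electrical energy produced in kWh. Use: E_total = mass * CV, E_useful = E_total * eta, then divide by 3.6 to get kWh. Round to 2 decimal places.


Total energy = mass * CV = 3360 * 19.7 = 66192.0 MJ
Useful energy = total * eta = 66192.0 * 0.21 = 13900.32 MJ
Convert to kWh: 13900.32 / 3.6
Useful energy = 3861.20 kWh

3861.20


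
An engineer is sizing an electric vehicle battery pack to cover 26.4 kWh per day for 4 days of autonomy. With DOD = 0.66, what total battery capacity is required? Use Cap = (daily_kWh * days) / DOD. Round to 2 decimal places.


Total energy needed = daily * days = 26.4 * 4 = 105.6 kWh
Account for depth of discharge:
  Cap = total_energy / DOD = 105.6 / 0.66
  Cap = 160.00 kWh

160.00


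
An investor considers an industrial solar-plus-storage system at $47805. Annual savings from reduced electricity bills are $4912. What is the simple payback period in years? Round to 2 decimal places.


Simple payback period = initial cost / annual savings
Payback = 47805 / 4912
Payback = 9.73 years

9.73


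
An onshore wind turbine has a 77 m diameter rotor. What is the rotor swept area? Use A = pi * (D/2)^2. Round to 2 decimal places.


Compute the rotor radius:
  r = D / 2 = 77 / 2 = 38.5 m
Calculate swept area:
  A = pi * r^2 = pi * 38.5^2
  A = 4656.63 m^2

4656.63


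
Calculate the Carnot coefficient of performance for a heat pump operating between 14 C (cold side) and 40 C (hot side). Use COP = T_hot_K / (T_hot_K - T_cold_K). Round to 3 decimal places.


Convert to Kelvin:
  T_hot = 40 + 273.15 = 313.15 K
  T_cold = 14 + 273.15 = 287.15 K
Apply Carnot COP formula:
  COP = T_hot_K / (T_hot_K - T_cold_K) = 313.15 / 26.0
  COP = 12.044

12.044


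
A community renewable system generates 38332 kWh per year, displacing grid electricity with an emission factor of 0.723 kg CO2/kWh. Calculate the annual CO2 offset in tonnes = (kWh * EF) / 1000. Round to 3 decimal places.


CO2 offset in kg = generation * emission_factor
CO2 offset = 38332 * 0.723 = 27714.04 kg
Convert to tonnes:
  CO2 offset = 27714.04 / 1000 = 27.714 tonnes

27.714


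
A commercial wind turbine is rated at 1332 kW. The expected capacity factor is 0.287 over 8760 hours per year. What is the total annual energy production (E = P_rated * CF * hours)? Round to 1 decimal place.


Annual energy = rated_kW * capacity_factor * hours_per_year
Given: P_rated = 1332 kW, CF = 0.287, hours = 8760
E = 1332 * 0.287 * 8760
E = 3348807.8 kWh

3348807.8


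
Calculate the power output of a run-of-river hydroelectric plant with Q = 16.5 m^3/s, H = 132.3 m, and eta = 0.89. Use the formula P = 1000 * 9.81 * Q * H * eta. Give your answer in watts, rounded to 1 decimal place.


Apply the hydropower formula P = rho * g * Q * H * eta
rho * g = 1000 * 9.81 = 9810.0
P = 9810.0 * 16.5 * 132.3 * 0.89
P = 19059118.2 W

19059118.2


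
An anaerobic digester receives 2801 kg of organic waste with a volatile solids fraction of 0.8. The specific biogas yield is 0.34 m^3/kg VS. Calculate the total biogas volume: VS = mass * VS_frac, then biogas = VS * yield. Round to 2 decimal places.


Compute volatile solids:
  VS = mass * VS_fraction = 2801 * 0.8 = 2240.8 kg
Calculate biogas volume:
  Biogas = VS * specific_yield = 2240.8 * 0.34
  Biogas = 761.87 m^3

761.87


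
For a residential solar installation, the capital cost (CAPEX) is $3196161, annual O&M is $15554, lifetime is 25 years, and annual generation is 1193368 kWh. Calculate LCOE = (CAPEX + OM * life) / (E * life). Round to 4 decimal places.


Total cost = CAPEX + OM * lifetime = 3196161 + 15554 * 25 = 3196161 + 388850 = 3585011
Total generation = annual * lifetime = 1193368 * 25 = 29834200 kWh
LCOE = 3585011 / 29834200
LCOE = 0.1202 $/kWh

0.1202


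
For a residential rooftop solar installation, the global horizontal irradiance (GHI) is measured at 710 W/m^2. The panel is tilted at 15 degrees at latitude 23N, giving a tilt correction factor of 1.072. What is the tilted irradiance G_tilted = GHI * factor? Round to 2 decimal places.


Identify the given values:
  GHI = 710 W/m^2, tilt correction factor = 1.072
Apply the formula G_tilted = GHI * factor:
  G_tilted = 710 * 1.072
  G_tilted = 761.12 W/m^2

761.12


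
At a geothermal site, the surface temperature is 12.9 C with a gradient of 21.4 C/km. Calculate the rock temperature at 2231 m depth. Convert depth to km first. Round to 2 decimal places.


Convert depth to km: 2231 / 1000 = 2.231 km
Temperature increase = gradient * depth_km = 21.4 * 2.231 = 47.74 C
Temperature at depth = T_surface + delta_T = 12.9 + 47.74
T = 60.64 C

60.64


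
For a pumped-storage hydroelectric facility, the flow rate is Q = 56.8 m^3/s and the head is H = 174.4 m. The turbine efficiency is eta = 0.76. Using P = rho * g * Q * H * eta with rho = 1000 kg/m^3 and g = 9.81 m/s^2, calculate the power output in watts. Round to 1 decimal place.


Apply the hydropower formula P = rho * g * Q * H * eta
rho * g = 1000 * 9.81 = 9810.0
P = 9810.0 * 56.8 * 174.4 * 0.76
P = 73854577.2 W

73854577.2


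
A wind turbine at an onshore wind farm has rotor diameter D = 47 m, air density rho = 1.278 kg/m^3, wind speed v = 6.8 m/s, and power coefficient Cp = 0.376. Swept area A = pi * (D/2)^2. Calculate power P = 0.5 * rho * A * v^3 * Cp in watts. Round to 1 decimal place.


Step 1 -- Compute swept area:
  A = pi * (D/2)^2 = pi * (47/2)^2 = 1734.94 m^2
Step 2 -- Apply wind power equation:
  P = 0.5 * rho * A * v^3 * Cp
  v^3 = 6.8^3 = 314.432
  P = 0.5 * 1.278 * 1734.94 * 314.432 * 0.376
  P = 131069.3 W

131069.3


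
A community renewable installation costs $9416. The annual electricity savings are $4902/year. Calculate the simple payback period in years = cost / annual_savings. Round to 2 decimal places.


Simple payback period = initial cost / annual savings
Payback = 9416 / 4902
Payback = 1.92 years

1.92


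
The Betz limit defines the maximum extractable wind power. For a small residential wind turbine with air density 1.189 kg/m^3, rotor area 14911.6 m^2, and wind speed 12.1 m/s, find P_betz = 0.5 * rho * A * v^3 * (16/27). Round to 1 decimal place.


The Betz coefficient Cp_max = 16/27 = 0.5926
v^3 = 12.1^3 = 1771.561
P_betz = 0.5 * rho * A * v^3 * Cp_max
P_betz = 0.5 * 1.189 * 14911.6 * 1771.561 * 0.5926
P_betz = 9306544.0 W

9306544.0


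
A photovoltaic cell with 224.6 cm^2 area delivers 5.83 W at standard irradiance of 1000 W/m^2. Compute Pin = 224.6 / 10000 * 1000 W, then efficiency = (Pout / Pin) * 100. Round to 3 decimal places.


First compute the input power:
  Pin = area_cm2 / 10000 * G = 224.6 / 10000 * 1000 = 22.46 W
Then compute efficiency:
  Efficiency = (Pout / Pin) * 100 = (5.83 / 22.46) * 100
  Efficiency = 25.957%

25.957


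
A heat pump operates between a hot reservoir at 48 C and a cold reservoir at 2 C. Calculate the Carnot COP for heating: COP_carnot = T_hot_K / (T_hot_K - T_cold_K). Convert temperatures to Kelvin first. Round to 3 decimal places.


Convert to Kelvin:
  T_hot = 48 + 273.15 = 321.15 K
  T_cold = 2 + 273.15 = 275.15 K
Apply Carnot COP formula:
  COP = T_hot_K / (T_hot_K - T_cold_K) = 321.15 / 46.0
  COP = 6.982

6.982


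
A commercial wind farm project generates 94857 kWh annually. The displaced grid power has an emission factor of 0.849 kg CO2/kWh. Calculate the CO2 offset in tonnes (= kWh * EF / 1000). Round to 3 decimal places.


CO2 offset in kg = generation * emission_factor
CO2 offset = 94857 * 0.849 = 80533.59 kg
Convert to tonnes:
  CO2 offset = 80533.59 / 1000 = 80.534 tonnes

80.534


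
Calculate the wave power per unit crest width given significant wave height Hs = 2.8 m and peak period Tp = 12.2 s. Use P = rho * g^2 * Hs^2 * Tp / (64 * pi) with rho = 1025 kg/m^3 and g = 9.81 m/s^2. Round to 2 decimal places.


Apply wave power formula:
  g^2 = 9.81^2 = 96.2361
  Hs^2 = 2.8^2 = 7.84
  Numerator = rho * g^2 * Hs^2 * Tp = 1025 * 96.2361 * 7.84 * 12.2 = 9434910.26
  Denominator = 64 * pi = 201.0619
  P = 9434910.26 / 201.0619 = 46925.39 W/m

46925.39


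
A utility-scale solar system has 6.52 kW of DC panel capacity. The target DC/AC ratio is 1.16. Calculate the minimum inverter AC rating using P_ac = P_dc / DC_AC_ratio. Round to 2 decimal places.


The inverter AC capacity is determined by the DC/AC ratio.
Given: P_dc = 6.52 kW, DC/AC ratio = 1.16
P_ac = P_dc / ratio = 6.52 / 1.16
P_ac = 5.62 kW

5.62


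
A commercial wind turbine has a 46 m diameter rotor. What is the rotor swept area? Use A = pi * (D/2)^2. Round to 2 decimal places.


Compute the rotor radius:
  r = D / 2 = 46 / 2 = 23.0 m
Calculate swept area:
  A = pi * r^2 = pi * 23.0^2
  A = 1661.90 m^2

1661.90


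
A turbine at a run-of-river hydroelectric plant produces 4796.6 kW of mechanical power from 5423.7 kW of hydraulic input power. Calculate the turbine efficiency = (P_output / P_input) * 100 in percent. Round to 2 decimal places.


Turbine efficiency = (output power / input power) * 100
eta = (4796.6 / 5423.7) * 100
eta = 88.44%

88.44


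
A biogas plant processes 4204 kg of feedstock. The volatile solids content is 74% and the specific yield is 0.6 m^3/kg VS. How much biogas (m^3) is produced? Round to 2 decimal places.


Compute volatile solids:
  VS = mass * VS_fraction = 4204 * 0.74 = 3110.96 kg
Calculate biogas volume:
  Biogas = VS * specific_yield = 3110.96 * 0.6
  Biogas = 1866.58 m^3

1866.58


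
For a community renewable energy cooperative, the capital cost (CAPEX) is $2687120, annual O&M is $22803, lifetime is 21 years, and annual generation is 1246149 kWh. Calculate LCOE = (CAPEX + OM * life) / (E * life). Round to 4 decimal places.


Total cost = CAPEX + OM * lifetime = 2687120 + 22803 * 21 = 2687120 + 478863 = 3165983
Total generation = annual * lifetime = 1246149 * 21 = 26169129 kWh
LCOE = 3165983 / 26169129
LCOE = 0.1210 $/kWh

0.1210


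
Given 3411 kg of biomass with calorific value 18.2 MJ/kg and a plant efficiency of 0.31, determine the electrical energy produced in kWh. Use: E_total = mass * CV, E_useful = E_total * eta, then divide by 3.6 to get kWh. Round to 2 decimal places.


Total energy = mass * CV = 3411 * 18.2 = 62080.2 MJ
Useful energy = total * eta = 62080.2 * 0.31 = 19244.86 MJ
Convert to kWh: 19244.86 / 3.6
Useful energy = 5345.80 kWh

5345.80


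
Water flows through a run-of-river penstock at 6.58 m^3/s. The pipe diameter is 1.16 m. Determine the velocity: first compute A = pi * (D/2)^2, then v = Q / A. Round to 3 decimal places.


Compute pipe cross-sectional area:
  A = pi * (D/2)^2 = pi * (1.16/2)^2 = 1.0568 m^2
Calculate velocity:
  v = Q / A = 6.58 / 1.0568
  v = 6.226 m/s

6.226


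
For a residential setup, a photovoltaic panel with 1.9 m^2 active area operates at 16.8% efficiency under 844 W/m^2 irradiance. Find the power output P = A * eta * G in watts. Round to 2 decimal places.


Use the solar power formula P = A * eta * G.
Given: A = 1.9 m^2, eta = 0.168, G = 844 W/m^2
P = 1.9 * 0.168 * 844
P = 269.40 W

269.40


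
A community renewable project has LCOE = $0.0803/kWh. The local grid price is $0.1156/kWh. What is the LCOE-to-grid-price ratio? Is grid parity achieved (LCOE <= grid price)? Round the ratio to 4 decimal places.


Compare LCOE to grid price:
  LCOE = $0.0803/kWh, Grid price = $0.1156/kWh
  Ratio = LCOE / grid_price = 0.0803 / 0.1156 = 0.6946
  Grid parity achieved (ratio <= 1)? yes

0.6946


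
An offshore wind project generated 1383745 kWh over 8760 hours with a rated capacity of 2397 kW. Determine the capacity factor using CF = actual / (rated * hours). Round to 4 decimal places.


Capacity factor = actual output / maximum possible output
Maximum possible = rated * hours = 2397 * 8760 = 20997720 kWh
CF = 1383745 / 20997720
CF = 0.0659

0.0659


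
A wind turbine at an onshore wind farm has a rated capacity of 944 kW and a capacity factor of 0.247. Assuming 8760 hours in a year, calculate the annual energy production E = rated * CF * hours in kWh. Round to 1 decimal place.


Annual energy = rated_kW * capacity_factor * hours_per_year
Given: P_rated = 944 kW, CF = 0.247, hours = 8760
E = 944 * 0.247 * 8760
E = 2042551.7 kWh

2042551.7


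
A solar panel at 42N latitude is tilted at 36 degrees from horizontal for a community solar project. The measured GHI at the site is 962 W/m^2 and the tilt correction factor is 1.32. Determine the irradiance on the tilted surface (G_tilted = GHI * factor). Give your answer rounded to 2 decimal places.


Identify the given values:
  GHI = 962 W/m^2, tilt correction factor = 1.32
Apply the formula G_tilted = GHI * factor:
  G_tilted = 962 * 1.32
  G_tilted = 1269.84 W/m^2

1269.84


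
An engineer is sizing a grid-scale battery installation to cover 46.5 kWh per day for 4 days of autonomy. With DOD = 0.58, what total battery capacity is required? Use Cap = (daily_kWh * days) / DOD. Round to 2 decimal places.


Total energy needed = daily * days = 46.5 * 4 = 186.0 kWh
Account for depth of discharge:
  Cap = total_energy / DOD = 186.0 / 0.58
  Cap = 320.69 kWh

320.69


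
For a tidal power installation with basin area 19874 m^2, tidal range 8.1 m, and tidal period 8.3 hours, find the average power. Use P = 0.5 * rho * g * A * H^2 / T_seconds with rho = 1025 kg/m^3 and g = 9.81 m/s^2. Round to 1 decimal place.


Convert period to seconds: T = 8.3 * 3600 = 29880.0 s
H^2 = 8.1^2 = 65.61
P = 0.5 * rho * g * A * H^2 / T
P = 0.5 * 1025 * 9.81 * 19874 * 65.61 / 29880.0
P = 219400.5 W

219400.5


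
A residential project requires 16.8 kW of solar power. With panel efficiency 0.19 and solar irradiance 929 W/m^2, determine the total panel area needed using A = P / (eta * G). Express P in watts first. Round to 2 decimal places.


Convert target power to watts: P = 16.8 * 1000 = 16800.0 W
Compute denominator: eta * G = 0.19 * 929 = 176.51
Required area A = P / (eta * G) = 16800.0 / 176.51
A = 95.18 m^2

95.18


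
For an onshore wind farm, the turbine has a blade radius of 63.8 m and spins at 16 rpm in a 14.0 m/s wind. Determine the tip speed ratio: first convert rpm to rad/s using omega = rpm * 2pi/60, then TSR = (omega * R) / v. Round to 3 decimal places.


Convert rotational speed to rad/s:
  omega = 16 * 2 * pi / 60 = 1.6755 rad/s
Compute tip speed:
  v_tip = omega * R = 1.6755 * 63.8 = 106.898 m/s
Tip speed ratio:
  TSR = v_tip / v_wind = 106.898 / 14.0 = 7.636

7.636


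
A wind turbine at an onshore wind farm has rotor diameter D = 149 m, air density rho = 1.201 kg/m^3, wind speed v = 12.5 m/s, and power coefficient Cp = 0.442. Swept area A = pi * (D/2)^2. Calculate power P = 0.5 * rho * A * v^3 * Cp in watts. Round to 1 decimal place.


Step 1 -- Compute swept area:
  A = pi * (D/2)^2 = pi * (149/2)^2 = 17436.62 m^2
Step 2 -- Apply wind power equation:
  P = 0.5 * rho * A * v^3 * Cp
  v^3 = 12.5^3 = 1953.125
  P = 0.5 * 1.201 * 17436.62 * 1953.125 * 0.442
  P = 9039153.0 W

9039153.0


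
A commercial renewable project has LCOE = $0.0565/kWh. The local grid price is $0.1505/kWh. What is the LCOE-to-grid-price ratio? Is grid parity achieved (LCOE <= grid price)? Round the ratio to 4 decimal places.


Compare LCOE to grid price:
  LCOE = $0.0565/kWh, Grid price = $0.1505/kWh
  Ratio = LCOE / grid_price = 0.0565 / 0.1505 = 0.3754
  Grid parity achieved (ratio <= 1)? yes

0.3754


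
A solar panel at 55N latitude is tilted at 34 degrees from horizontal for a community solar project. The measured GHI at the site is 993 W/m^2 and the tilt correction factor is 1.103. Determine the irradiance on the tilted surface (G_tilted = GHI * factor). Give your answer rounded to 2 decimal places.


Identify the given values:
  GHI = 993 W/m^2, tilt correction factor = 1.103
Apply the formula G_tilted = GHI * factor:
  G_tilted = 993 * 1.103
  G_tilted = 1095.28 W/m^2

1095.28


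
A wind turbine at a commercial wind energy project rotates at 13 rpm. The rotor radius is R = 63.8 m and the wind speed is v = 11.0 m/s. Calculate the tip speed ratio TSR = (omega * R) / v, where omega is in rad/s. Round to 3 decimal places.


Convert rotational speed to rad/s:
  omega = 13 * 2 * pi / 60 = 1.3614 rad/s
Compute tip speed:
  v_tip = omega * R = 1.3614 * 63.8 = 86.855 m/s
Tip speed ratio:
  TSR = v_tip / v_wind = 86.855 / 11.0 = 7.896

7.896


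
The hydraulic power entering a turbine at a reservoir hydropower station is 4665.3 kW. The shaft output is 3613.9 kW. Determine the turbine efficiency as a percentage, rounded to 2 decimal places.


Turbine efficiency = (output power / input power) * 100
eta = (3613.9 / 4665.3) * 100
eta = 77.46%

77.46


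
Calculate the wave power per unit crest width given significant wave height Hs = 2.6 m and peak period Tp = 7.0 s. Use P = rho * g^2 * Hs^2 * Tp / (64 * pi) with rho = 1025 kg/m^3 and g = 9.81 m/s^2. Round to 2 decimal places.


Apply wave power formula:
  g^2 = 9.81^2 = 96.2361
  Hs^2 = 2.6^2 = 6.76
  Numerator = rho * g^2 * Hs^2 * Tp = 1025 * 96.2361 * 6.76 * 7.0 = 4667739.56
  Denominator = 64 * pi = 201.0619
  P = 4667739.56 / 201.0619 = 23215.43 W/m

23215.43


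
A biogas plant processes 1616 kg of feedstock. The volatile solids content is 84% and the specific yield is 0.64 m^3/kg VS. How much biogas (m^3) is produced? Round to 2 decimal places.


Compute volatile solids:
  VS = mass * VS_fraction = 1616 * 0.84 = 1357.44 kg
Calculate biogas volume:
  Biogas = VS * specific_yield = 1357.44 * 0.64
  Biogas = 868.76 m^3

868.76


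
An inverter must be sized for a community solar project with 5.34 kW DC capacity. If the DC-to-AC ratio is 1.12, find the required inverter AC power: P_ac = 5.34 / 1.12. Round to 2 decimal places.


The inverter AC capacity is determined by the DC/AC ratio.
Given: P_dc = 5.34 kW, DC/AC ratio = 1.12
P_ac = P_dc / ratio = 5.34 / 1.12
P_ac = 4.77 kW

4.77


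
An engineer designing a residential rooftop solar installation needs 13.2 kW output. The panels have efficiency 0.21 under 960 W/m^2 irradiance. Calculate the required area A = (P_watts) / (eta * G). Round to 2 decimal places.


Convert target power to watts: P = 13.2 * 1000 = 13200.0 W
Compute denominator: eta * G = 0.21 * 960 = 201.6
Required area A = P / (eta * G) = 13200.0 / 201.6
A = 65.48 m^2

65.48


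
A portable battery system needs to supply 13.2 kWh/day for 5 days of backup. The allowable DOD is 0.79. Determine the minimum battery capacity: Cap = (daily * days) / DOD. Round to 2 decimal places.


Total energy needed = daily * days = 13.2 * 5 = 66.0 kWh
Account for depth of discharge:
  Cap = total_energy / DOD = 66.0 / 0.79
  Cap = 83.54 kWh

83.54


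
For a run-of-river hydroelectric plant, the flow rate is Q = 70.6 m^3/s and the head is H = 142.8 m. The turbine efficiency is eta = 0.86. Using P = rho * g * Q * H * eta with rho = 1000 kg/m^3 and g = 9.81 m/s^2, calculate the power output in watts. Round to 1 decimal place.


Apply the hydropower formula P = rho * g * Q * H * eta
rho * g = 1000 * 9.81 = 9810.0
P = 9810.0 * 70.6 * 142.8 * 0.86
P = 85055101.5 W

85055101.5
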